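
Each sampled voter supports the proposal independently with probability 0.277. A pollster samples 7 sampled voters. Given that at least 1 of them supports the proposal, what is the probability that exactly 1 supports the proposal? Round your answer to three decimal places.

0.309

X ~ Binomial(7, 0.277). Want P(X=1 | X≥1) = P(X=1) / P(X≥1).
P(X=1) = C(7,1)·0.277^1·0.723^6 = 0.27695
P(X≥1) = 1 − 0.10327 = 0.89673
Ratio = 0.27695 / 0.89673 = 0.30885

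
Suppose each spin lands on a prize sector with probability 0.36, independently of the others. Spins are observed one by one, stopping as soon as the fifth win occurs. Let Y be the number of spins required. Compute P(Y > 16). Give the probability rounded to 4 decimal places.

Needing more than 16 spins ⇔ fewer than 5 successes in the first 16. With X ~ Binomial(16, 0.36), P(Y > 16) = P(X ≤ 4).
  k=0: C(16,0)·0.36^0·0.64^16 = 0.000792
  k=1: C(16,1)·0.36^1·0.64^15 = 0.007131
  k=2: C(16,2)·0.36^2·0.64^14 = 0.030082
  k=3: C(16,3)·0.36^3·0.64^13 = 0.078965
  k=4: C(16,4)·0.36^4·0.64^12 = 0.144358
P(X ≤ 4) = 0.261328

0.2613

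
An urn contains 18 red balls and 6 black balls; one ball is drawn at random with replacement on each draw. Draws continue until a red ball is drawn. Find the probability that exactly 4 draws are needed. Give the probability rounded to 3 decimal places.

0.012

Geometric (trials to first success), p = 0.75.
P(Y = 4) = (1−p)^3 · p = 0.015625 · 0.75 = 0.01172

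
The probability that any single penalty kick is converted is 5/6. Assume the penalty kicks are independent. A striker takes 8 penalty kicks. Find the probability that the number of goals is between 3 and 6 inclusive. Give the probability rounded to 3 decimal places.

0.395

X ~ Binomial(8, 0.833333); P(3 ≤ X ≤ 6) = Σ C(8,k) p^k (1−p)^(8−k) over k:
  k=3: C(8,3)·0.833333^3·0.166667^5 = 0.00417
  k=4: C(8,4)·0.833333^4·0.166667^4 = 0.02605
  k=5: C(8,5)·0.833333^5·0.166667^3 = 0.10419
  k=6: C(8,6)·0.833333^6·0.166667^2 = 0.26048
Total = 0.39488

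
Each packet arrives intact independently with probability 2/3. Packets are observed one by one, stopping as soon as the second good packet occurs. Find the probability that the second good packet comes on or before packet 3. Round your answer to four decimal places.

0.7407

Finishing within 3 packets ⇔ at least 2 successes in the first 3. With X ~ Binomial(3, 0.666667), P(Y ≤ 3) = 1 − P(X ≤ 1).
  k=0: C(3,0)·0.666667^0·0.333333^3 = 0.037037
  k=1: C(3,1)·0.666667^1·0.333333^2 = 0.222222
1 − 0.259259 = 0.740741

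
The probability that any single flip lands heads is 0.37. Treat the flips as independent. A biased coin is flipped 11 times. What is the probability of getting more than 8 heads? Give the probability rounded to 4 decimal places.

X ~ Binomial(11, 0.37); P(X ≥ 9) = Σ C(11,k) p^k (1−p)^(11−k) over k:
  k=9: C(11,9)·0.37^9·0.63^2 = 0.002837
  k=10: C(11,10)·0.37^10·0.63^1 = 0.000333
  k=11: C(11,11)·0.37^11·0.63^0 = 0.000018
Total = 0.003188

0.0032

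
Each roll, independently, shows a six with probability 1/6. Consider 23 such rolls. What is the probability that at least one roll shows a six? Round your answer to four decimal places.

P(at least one) = 1 − P(none) = 1 − (1 − 0.166667)^23
= 1 − 0.015095 = 0.984905

0.9849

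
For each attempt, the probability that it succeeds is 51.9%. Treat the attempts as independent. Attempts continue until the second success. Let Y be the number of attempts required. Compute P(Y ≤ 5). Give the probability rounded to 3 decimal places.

0.835

Finishing within 5 attempts ⇔ at least 2 successes in the first 5. With X ~ Binomial(5, 0.519), P(Y ≤ 5) = 1 − P(X ≤ 1).
  k=0: C(5,0)·0.519^0·0.481^5 = 0.02575
  k=1: C(5,1)·0.519^1·0.481^4 = 0.13890
1 − 0.16465 = 0.83535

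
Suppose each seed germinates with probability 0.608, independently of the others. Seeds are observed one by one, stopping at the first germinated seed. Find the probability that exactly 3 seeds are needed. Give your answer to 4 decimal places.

Geometric (trials to first success), p = 0.608.
P(Y = 3) = (1−p)^2 · p = 0.15366 · 0.608 = 0.093428

0.0934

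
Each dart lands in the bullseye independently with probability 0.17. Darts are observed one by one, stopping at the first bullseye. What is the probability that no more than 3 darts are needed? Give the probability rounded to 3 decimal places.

Y = number of darts to the first success; geometric, p = 0.17.
P(Y ≤ 3) = 1 − (1−p)^3 = 1 − 0.57179 = 0.42821

0.428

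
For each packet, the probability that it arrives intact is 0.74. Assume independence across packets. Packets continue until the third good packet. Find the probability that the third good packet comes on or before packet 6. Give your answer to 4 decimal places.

Finishing within 6 packets ⇔ at least 3 successes in the first 6. With X ~ Binomial(6, 0.74), P(Y ≤ 6) = 1 − P(X ≤ 2).
  k=0: C(6,0)·0.74^0·0.26^6 = 0.000309
  k=1: C(6,1)·0.74^1·0.26^5 = 0.005275
  k=2: C(6,2)·0.74^2·0.26^4 = 0.037536
1 − 0.043120 = 0.956880

0.9569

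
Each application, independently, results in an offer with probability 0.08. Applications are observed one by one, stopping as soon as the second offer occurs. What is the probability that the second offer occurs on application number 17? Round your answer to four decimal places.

0.0293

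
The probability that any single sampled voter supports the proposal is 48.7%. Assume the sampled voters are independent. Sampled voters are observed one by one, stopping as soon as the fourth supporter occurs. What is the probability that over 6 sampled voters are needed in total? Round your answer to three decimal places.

Needing more than 6 sampled voters ⇔ fewer than 4 successes in the first 6. With X ~ Binomial(6, 0.487), P(Y > 6) = P(X ≤ 3).
  k=0: C(6,0)·0.487^0·0.513^6 = 0.01823
  k=1: C(6,1)·0.487^1·0.513^5 = 0.10382
  k=2: C(6,2)·0.487^2·0.513^4 = 0.24639
  k=3: C(6,3)·0.487^3·0.513^3 = 0.31187
P(X ≤ 3) = 0.68030

0.680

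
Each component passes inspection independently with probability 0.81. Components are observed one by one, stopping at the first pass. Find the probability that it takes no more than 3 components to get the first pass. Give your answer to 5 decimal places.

Y = number of components to the first success; geometric, p = 0.81.
P(Y ≤ 3) = 1 − (1−p)^3 = 1 − 0.0068590 = 0.9931410

0.99314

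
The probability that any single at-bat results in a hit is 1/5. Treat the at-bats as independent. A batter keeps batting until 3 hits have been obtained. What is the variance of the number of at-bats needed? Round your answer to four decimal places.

Y = total at-bats until the third success; negative binomial with r=3, p=0.20.
Var(Y) = r(1−p)/p² = 3·0.80 / 0.20² = 60.000000

60.0000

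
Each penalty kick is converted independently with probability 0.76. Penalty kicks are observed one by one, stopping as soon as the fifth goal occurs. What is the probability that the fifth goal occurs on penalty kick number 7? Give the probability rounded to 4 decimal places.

Y = trial on which the fifth success occurs; negative binomial, r=5, p=0.76.
P(Y=7) = C(6,4) · p^5 · (1−p)^2
= 15 · 0.25355 · 0.0576 = 0.219069

0.2191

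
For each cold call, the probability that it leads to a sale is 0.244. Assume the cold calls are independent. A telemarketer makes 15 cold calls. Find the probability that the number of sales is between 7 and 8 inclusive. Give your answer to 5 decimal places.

X ~ Binomial(15, 0.244); P(7 ≤ X ≤ 8) = Σ C(15,k) p^k (1−p)^(15−k) over k:
  k=7: C(15,7)·0.244^7·0.756^8 = 0.0353551
  k=8: C(15,8)·0.244^8·0.756^7 = 0.0114109
Total = 0.0467660

0.04677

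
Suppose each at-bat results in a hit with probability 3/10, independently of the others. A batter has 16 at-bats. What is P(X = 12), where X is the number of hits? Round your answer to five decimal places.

0.00023

X ~ Binomial(n=16, p=0.30).
P(X=12) = C(16,12) · p^12 · (1−p)^4
= 1820 · 5.3144e-07 · 0.2401 = 0.0002322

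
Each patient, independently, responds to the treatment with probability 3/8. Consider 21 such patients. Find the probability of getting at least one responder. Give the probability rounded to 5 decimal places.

0.99995

P(at least one) = 1 − P(none) = 1 − (1 − 0.375)^21
= 1 − 0.0000517 = 0.9999483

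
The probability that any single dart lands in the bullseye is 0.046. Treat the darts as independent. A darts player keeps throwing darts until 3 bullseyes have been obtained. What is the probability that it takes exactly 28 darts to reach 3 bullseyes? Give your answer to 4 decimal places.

0.0105

Y = trial on which the third success occurs; negative binomial, r=3, p=0.046.
P(Y=28) = C(27,2) · p^3 · (1−p)^25
= 351 · 9.7336e-05 · 0.30811 = 0.010527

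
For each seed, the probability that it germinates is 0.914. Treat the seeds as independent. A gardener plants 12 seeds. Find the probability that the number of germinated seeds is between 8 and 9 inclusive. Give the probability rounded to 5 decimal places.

0.07548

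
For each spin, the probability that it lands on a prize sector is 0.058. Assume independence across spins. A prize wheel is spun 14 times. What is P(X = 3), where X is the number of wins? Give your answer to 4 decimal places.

0.0368

X ~ Binomial(n=14, p=0.058).
P(X=3) = C(14,3) · p^3 · (1−p)^11
= 364 · 0.00019511 · 0.51827 = 0.036808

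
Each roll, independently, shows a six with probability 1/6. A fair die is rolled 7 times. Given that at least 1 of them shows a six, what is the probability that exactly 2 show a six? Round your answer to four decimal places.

X ~ Binomial(7, 0.166667). Want P(X=2 | X≥1) = P(X=2) / P(X≥1).
P(X=2) = C(7,2)·0.166667^2·0.833333^5 = 0.234429
P(X≥1) = 1 − 0.279082 = 0.720918
Ratio = 0.234429 / 0.720918 = 0.325180

0.3252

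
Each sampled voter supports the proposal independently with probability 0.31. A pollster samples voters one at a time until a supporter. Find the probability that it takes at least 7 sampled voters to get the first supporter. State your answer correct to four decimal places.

0.1079

Y = number of sampled voters to the first success; geometric, p = 0.31.
P(Y > 6) = P(first 6 all fail) = (1−p)^6 = 0.107918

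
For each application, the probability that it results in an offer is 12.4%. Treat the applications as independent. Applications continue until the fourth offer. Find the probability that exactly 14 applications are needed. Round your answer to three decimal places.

Y = trial on which the fourth success occurs; negative binomial, r=4, p=0.124.
P(Y=14) = C(13,3) · p^4 · (1−p)^10
= 286 · 0.00023642 · 0.2661 = 0.01799

0.018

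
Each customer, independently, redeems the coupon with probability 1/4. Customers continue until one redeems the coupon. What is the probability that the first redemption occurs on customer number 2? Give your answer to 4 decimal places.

0.1875

Geometric (trials to first success), p = 0.25.
P(Y = 2) = (1−p)^1 · p = 0.75 · 0.25 = 0.187500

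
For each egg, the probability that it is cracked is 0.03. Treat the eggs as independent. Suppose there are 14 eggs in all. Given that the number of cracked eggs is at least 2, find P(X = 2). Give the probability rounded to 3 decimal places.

X ~ Binomial(14, 0.03). Want P(X=2 | X≥2) = P(X=2) / P(X≥2).
P(X=2) = C(14,2)·0.03^2·0.97^12 = 0.05683
P(X≥2) = 1 − 0.65284 − 0.28267 = 0.06449
Ratio = 0.05683 / 0.06449 = 0.88112

0.881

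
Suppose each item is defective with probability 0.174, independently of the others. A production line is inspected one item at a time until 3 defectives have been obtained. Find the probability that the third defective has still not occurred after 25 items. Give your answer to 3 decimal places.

Needing more than 25 items ⇔ fewer than 3 successes in the first 25. With X ~ Binomial(25, 0.174), P(Y > 25) = P(X ≤ 2).
  k=0: C(25,0)·0.174^0·0.826^25 = 0.00840
  k=1: C(25,1)·0.174^1·0.826^24 = 0.04426
  k=2: C(25,2)·0.174^2·0.826^23 = 0.11188
P(X ≤ 2) = 0.16455

0.165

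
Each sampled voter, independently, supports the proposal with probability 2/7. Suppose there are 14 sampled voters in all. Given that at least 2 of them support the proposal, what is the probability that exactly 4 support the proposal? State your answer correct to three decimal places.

0.245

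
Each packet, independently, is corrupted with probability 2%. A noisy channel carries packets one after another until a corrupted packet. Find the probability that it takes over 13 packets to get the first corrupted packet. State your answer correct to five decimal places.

0.76902

Y = number of packets to the first success; geometric, p = 0.02.
P(Y > 13) = P(first 13 all fail) = (1−p)^13 = 0.7690224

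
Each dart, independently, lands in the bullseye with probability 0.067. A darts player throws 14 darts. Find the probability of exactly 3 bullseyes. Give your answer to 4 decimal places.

0.0511

X ~ Binomial(n=14, p=0.067).
P(X=3) = C(14,3) · p^3 · (1−p)^11
= 364 · 0.00030076 · 0.46634 = 0.051053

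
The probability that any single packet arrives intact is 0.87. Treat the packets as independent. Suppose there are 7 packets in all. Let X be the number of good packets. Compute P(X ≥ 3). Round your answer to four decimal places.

X ~ Binomial(7, 0.87); P(X ≥ 3) = Σ C(7,k) p^k (1−p)^(7−k) over k:
  k=3: C(7,3)·0.87^3·0.13^4 = 0.006583
  k=4: C(7,4)·0.87^4·0.13^3 = 0.044053
  k=5: C(7,5)·0.87^5·0.13^2 = 0.176890
  k=6: C(7,6)·0.87^6·0.13^1 = 0.394600
  k=7: C(7,7)·0.87^7·0.13^0 = 0.377255
Total = 0.999380

0.9994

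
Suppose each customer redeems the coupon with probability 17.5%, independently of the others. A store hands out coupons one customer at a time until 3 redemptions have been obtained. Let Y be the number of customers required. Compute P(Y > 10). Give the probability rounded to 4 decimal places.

Needing more than 10 customers ⇔ fewer than 3 successes in the first 10. With X ~ Binomial(10, 0.175), P(Y > 10) = P(X ≤ 2).
  k=0: C(10,0)·0.175^0·0.825^10 = 0.146063
  k=1: C(10,1)·0.175^1·0.825^9 = 0.309830
  k=2: C(10,2)·0.175^2·0.825^8 = 0.295747
P(X ≤ 2) = 0.751640

0.7516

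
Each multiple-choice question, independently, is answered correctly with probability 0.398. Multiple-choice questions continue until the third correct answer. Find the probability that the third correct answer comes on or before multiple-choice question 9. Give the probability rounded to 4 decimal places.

0.7644

Finishing within 9 multiple-choice questions ⇔ at least 3 successes in the first 9. With X ~ Binomial(9, 0.398), P(Y ≤ 9) = 1 − P(X ≤ 2).
  k=0: C(9,0)·0.398^0·0.602^9 = 0.010384
  k=1: C(9,1)·0.398^1·0.602^8 = 0.061787
  k=2: C(9,2)·0.398^2·0.602^7 = 0.163397
1 − 0.235568 = 0.764432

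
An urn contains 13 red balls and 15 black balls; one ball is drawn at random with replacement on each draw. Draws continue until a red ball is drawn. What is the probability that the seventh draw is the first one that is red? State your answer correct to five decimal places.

Geometric (trials to first success), p = 0.464286.
P(Y = 7) = (1−p)^6 · p = 0.023637 · 0.464286 = 0.0109745

0.01097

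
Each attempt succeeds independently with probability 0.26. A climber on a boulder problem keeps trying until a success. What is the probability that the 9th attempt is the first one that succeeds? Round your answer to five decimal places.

Geometric (trials to first success), p = 0.26.
P(Y = 9) = (1−p)^8 · p = 0.089919 · 0.26 = 0.0233791

0.02338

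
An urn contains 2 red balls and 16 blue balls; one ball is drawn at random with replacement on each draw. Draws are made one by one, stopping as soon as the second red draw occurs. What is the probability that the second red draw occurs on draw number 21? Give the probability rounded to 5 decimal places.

Y = trial on which the second success occurs; negative binomial, r=2, p=0.111111.
P(Y=21) = C(20,1) · p^2 · (1−p)^19
= 20 · 0.012346 · 0.10668 = 0.0263419

0.02634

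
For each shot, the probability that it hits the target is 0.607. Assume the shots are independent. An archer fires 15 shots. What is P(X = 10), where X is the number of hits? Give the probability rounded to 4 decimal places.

0.1912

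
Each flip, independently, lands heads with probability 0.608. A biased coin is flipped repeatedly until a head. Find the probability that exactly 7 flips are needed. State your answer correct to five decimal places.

0.00221

Geometric (trials to first success), p = 0.608.
P(Y = 7) = (1−p)^6 · p = 0.0036284 · 0.608 = 0.0022061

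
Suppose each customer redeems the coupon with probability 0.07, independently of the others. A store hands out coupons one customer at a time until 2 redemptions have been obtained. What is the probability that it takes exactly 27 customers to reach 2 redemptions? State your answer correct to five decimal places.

Y = trial on which the second success occurs; negative binomial, r=2, p=0.07.
P(Y=27) = C(26,1) · p^2 · (1−p)^25
= 26 · 0.0049 · 0.16296 = 0.0207608

0.02076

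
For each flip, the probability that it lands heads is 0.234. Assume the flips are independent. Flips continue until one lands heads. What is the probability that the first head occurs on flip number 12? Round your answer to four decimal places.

0.0125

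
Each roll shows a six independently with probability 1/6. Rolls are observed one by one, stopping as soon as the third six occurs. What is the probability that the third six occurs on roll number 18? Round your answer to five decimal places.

0.04087

Y = trial on which the third success occurs; negative binomial, r=3, p=0.166667.
P(Y=18) = C(17,2) · p^3 · (1−p)^15
= 136 · 0.0046296 · 0.064905 = 0.0408664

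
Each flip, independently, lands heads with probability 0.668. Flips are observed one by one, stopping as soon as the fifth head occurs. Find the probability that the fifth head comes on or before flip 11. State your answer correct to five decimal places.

0.96220

Finishing within 11 flips ⇔ at least 5 successes in the first 11. With X ~ Binomial(11, 0.668), P(Y ≤ 11) = 1 − P(X ≤ 4).
  k=0: C(11,0)·0.668^0·0.332^11 = 0.0000054
  k=1: C(11,1)·0.668^1·0.332^10 = 0.0001196
  k=2: C(11,2)·0.668^2·0.332^9 = 0.0012027
  k=3: C(11,3)·0.668^3·0.332^8 = 0.0072597
  k=4: C(11,4)·0.668^4·0.332^7 = 0.0292137
1 − 0.0378010 = 0.9621990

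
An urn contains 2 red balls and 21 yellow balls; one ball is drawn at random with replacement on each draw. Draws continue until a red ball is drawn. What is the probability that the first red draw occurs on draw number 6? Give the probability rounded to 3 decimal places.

0.055

Geometric (trials to first success), p = 0.086957.
P(Y = 6) = (1−p)^5 · p = 0.63454 · 0.086957 = 0.05518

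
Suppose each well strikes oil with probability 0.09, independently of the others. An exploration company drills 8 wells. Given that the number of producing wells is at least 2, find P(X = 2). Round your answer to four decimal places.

0.8168

X ~ Binomial(8, 0.09). Want P(X=2 | X≥2) = P(X=2) / P(X≥2).
P(X=2) = C(8,2)·0.09^2·0.91^6 = 0.128793
P(X≥2) = 1 − 0.470253 − 0.372068 = 0.157680
Ratio = 0.128793 / 0.157680 = 0.816801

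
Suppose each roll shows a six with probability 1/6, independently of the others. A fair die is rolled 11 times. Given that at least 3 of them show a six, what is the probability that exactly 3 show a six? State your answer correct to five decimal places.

X ~ Binomial(11, 0.166667). Want P(X=3 | X≥3) = P(X=3) / P(X≥3).
P(X=3) = C(11,3)·0.166667^3·0.833333^8 = 0.1776561
P(X≥3) = 1 − 0.1345880 − 0.2960936 − 0.2960936 = 0.2732249
Ratio = 0.1776561 / 0.2732249 = 0.6502195

0.65022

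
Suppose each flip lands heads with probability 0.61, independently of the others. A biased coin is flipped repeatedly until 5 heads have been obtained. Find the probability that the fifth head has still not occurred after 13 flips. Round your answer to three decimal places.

0.027

Needing more than 13 flips ⇔ fewer than 5 successes in the first 13. With X ~ Binomial(13, 0.61), P(Y > 13) = P(X ≤ 4).
  k=0: C(13,0)·0.61^0·0.39^13 = 0.00000
  k=1: C(13,1)·0.61^1·0.39^12 = 0.00010
  k=2: C(13,2)·0.61^2·0.39^11 = 0.00092
  k=3: C(13,3)·0.61^3·0.39^10 = 0.00528
  k=4: C(13,4)·0.61^4·0.39^9 = 0.02066
P(X ≤ 4) = 0.02697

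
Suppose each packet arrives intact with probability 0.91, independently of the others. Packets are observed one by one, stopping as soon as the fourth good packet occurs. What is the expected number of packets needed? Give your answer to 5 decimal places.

4.39560

Y = total packets until the fourth success; negative binomial with r=4, p=0.91.
E[Y] = r / p = 4 / 0.91 = 4.3956044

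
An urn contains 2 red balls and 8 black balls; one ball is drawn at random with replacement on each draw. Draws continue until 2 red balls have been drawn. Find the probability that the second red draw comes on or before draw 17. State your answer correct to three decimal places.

Finishing within 17 draws ⇔ at least 2 successes in the first 17. With X ~ Binomial(17, 0.20), P(Y ≤ 17) = 1 − P(X ≤ 1).
  k=0: C(17,0)·0.20^0·0.80^17 = 0.02252
  k=1: C(17,1)·0.20^1·0.80^16 = 0.09570
1 − 0.11822 = 0.88178

0.882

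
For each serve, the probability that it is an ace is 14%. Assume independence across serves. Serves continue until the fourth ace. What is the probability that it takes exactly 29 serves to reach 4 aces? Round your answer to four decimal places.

Y = trial on which the fourth success occurs; negative binomial, r=4, p=0.14.
P(Y=29) = C(28,3) · p^4 · (1−p)^25
= 3276 · 0.00038416 · 0.023039 = 0.028995

0.0290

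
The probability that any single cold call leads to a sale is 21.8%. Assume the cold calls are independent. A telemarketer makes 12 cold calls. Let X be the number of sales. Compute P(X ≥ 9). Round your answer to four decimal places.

0.0001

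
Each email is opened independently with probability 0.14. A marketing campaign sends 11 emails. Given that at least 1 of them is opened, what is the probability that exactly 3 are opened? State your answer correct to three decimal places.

X ~ Binomial(11, 0.14). Want P(X=3 | X≥1) = P(X=3) / P(X≥1).
P(X=3) = C(11,3)·0.14^3·0.86^8 = 0.13547
P(X≥1) = 1 − 0.19032 = 0.80968
Ratio = 0.13547 / 0.80968 = 0.16732

0.167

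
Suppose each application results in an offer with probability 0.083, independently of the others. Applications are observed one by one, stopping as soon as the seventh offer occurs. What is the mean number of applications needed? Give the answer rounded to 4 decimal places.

84.3373

Y = total applications until the seventh success; negative binomial with r=7, p=0.083.
E[Y] = r / p = 7 / 0.083 = 84.337349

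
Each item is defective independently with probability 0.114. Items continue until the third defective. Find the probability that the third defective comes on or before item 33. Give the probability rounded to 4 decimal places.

Finishing within 33 items ⇔ at least 3 successes in the first 33. With X ~ Binomial(33, 0.114), P(Y ≤ 33) = 1 − P(X ≤ 2).
  k=0: C(33,0)·0.114^0·0.886^33 = 0.018421
  k=1: C(33,1)·0.114^1·0.886^32 = 0.078216
  k=2: C(33,2)·0.114^2·0.886^31 = 0.161023
1 − 0.257661 = 0.742339

0.7423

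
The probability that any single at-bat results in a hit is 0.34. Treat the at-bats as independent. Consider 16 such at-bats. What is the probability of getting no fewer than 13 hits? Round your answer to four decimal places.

X ~ Binomial(16, 0.34); P(X ≥ 13) = Σ C(16,k) p^k (1−p)^(16−k) over k:
  k=13: C(16,13)·0.34^13·0.66^3 = 0.000131
  k=14: C(16,14)·0.34^14·0.66^2 = 0.000014
  k=15: C(16,15)·0.34^15·0.66^1 = 0.000001
  k=16: C(16,16)·0.34^16·0.66^0 = 0.000000
Total = 0.000146

0.0001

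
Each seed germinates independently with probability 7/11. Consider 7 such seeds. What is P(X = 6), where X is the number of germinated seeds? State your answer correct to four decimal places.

0.1690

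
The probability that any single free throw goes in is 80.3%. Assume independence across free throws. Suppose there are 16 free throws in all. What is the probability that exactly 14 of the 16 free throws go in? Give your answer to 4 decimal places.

X ~ Binomial(n=16, p=0.803).
P(X=14) = C(16,14) · p^14 · (1−p)^2
= 120 · 0.046347 · 0.038809 = 0.215840

0.2158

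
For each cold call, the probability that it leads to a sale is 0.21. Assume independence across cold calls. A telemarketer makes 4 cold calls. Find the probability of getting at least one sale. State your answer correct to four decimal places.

P(at least one) = 1 − P(none) = 1 − (1 − 0.21)^4
= 1 − 0.389501 = 0.610499

0.6105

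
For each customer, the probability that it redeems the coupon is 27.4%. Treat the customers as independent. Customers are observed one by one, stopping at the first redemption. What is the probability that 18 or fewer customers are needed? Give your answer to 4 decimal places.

0.9969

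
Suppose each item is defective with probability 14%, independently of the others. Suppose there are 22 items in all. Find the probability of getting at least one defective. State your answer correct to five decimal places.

0.96378

P(at least one) = 1 − P(none) = 1 − (1 − 0.14)^22
= 1 − 0.0362215 = 0.9637785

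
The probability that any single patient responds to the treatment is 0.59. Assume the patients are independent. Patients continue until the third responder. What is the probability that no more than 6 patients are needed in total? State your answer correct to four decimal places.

0.8067

Finishing within 6 patients ⇔ at least 3 successes in the first 6. With X ~ Binomial(6, 0.59), P(Y ≤ 6) = 1 − P(X ≤ 2).
  k=0: C(6,0)·0.59^0·0.41^6 = 0.004750
  k=1: C(6,1)·0.59^1·0.41^5 = 0.041013
  k=2: C(6,2)·0.59^2·0.41^4 = 0.147547
1 − 0.193310 = 0.806690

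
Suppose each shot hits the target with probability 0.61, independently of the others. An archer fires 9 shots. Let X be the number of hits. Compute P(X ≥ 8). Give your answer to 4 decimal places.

X ~ Binomial(9, 0.61); P(X ≥ 8) = Σ C(9,k) p^k (1−p)^(9−k) over k:
  k=8: C(9,8)·0.61^8·0.39^1 = 0.067289
  k=9: C(9,9)·0.61^9·0.39^0 = 0.011694
Total = 0.078983

0.0790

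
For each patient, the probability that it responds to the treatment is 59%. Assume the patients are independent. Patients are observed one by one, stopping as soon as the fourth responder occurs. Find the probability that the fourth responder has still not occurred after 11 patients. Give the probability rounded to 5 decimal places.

0.03425

Needing more than 11 patients ⇔ fewer than 4 successes in the first 11. With X ~ Binomial(11, 0.59), P(Y > 11) = P(X ≤ 3).
  k=0: C(11,0)·0.59^0·0.41^11 = 0.0000550
  k=1: C(11,1)·0.59^1·0.41^10 = 0.0008711
  k=2: C(11,2)·0.59^2·0.41^9 = 0.0062679
  k=3: C(11,3)·0.59^3·0.41^8 = 0.0270589
P(X ≤ 3) = 0.0342530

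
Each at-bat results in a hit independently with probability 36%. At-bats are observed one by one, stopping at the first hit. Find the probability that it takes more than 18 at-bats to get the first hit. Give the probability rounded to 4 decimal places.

Y = number of at-bats to the first success; geometric, p = 0.36.
P(Y > 18) = P(first 18 all fail) = (1−p)^18 = 0.000325

0.0003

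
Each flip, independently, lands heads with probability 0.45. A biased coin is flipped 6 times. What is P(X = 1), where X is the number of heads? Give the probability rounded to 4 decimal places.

0.1359

X ~ Binomial(n=6, p=0.45).
P(X=1) = C(6,1) · p^1 · (1−p)^5
= 6 · 0.45 · 0.050328 = 0.135887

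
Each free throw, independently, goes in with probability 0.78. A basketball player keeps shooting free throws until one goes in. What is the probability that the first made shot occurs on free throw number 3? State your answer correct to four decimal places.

Geometric (trials to first success), p = 0.78.
P(Y = 3) = (1−p)^2 · p = 0.0484 · 0.78 = 0.037752

0.0378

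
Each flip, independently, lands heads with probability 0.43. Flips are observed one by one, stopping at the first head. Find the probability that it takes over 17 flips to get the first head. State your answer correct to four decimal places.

0.0001

Y = number of flips to the first success; geometric, p = 0.43.
P(Y > 17) = P(first 17 all fail) = (1−p)^17 = 0.000071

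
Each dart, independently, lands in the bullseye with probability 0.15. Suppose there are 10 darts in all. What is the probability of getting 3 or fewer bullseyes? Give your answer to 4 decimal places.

X ~ Binomial(10, 0.15); P(X ≤ 3) = Σ C(10,k) p^k (1−p)^(10−k) over k:
  k=0: C(10,0)·0.15^0·0.85^10 = 0.196874
  k=1: C(10,1)·0.15^1·0.85^9 = 0.347425
  k=2: C(10,2)·0.15^2·0.85^8 = 0.275897
  k=3: C(10,3)·0.15^3·0.85^7 = 0.129834
Total = 0.950030

0.9500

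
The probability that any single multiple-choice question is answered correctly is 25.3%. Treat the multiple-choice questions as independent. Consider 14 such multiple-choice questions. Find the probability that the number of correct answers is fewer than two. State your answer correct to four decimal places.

X ~ Binomial(14, 0.253); P(X ≤ 1) = Σ C(14,k) p^k (1−p)^(14−k) over k:
  k=0: C(14,0)·0.253^0·0.747^14 = 0.016846
  k=1: C(14,1)·0.253^1·0.747^13 = 0.079876
Total = 0.096722

0.0967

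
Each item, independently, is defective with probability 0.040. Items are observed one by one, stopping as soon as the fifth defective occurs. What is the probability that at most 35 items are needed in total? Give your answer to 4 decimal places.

Finishing within 35 items ⇔ at least 5 successes in the first 35. With X ~ Binomial(35, 0.04), P(Y ≤ 35) = 1 − P(X ≤ 4).
  k=0: C(35,0)·0.04^0·0.96^35 = 0.239603
  k=1: C(35,1)·0.04^1·0.96^34 = 0.349422
  k=2: C(35,2)·0.04^2·0.96^33 = 0.247507
  k=3: C(35,3)·0.04^3·0.96^32 = 0.113441
  k=4: C(35,4)·0.04^4·0.96^31 = 0.037814
1 − 0.987787 = 0.012213

0.0122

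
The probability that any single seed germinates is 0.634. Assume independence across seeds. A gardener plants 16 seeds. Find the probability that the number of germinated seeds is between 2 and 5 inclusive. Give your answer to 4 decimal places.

X ~ Binomial(16, 0.634); P(2 ≤ X ≤ 5) = Σ C(16,k) p^k (1−p)^(16−k) over k:
  k=2: C(16,2)·0.634^2·0.366^14 = 0.000037
  k=3: C(16,3)·0.634^3·0.366^13 = 0.000302
  k=4: C(16,4)·0.634^4·0.366^12 = 0.001699
  k=5: C(16,5)·0.634^5·0.366^11 = 0.007064
Total = 0.009102

0.0091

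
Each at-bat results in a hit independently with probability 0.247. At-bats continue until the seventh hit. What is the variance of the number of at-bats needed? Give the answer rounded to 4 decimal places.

Y = total at-bats until the seventh success; negative binomial with r=7, p=0.247.
Var(Y) = r(1−p)/p² = 7·0.753 / 0.247² = 86.397089

86.3971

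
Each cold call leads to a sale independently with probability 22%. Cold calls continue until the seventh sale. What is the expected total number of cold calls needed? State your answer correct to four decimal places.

Y = total cold calls until the seventh success; negative binomial with r=7, p=0.22.
E[Y] = r / p = 7 / 0.22 = 31.818182

31.8182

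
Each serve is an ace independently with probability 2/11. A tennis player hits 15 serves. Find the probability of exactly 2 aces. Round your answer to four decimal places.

0.2556

X ~ Binomial(n=15, p=0.181818).
P(X=2) = C(15,2) · p^2 · (1−p)^13
= 105 · 0.033058 · 0.073629 = 0.255571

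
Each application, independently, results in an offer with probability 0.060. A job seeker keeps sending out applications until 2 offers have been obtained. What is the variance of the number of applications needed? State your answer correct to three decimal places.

Y = total applications until the second success; negative binomial with r=2, p=0.06.
Var(Y) = r(1−p)/p² = 2·0.94 / 0.06² = 522.22222

522.222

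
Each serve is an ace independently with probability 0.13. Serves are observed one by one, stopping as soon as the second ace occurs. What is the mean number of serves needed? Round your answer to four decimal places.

15.3846

Y = total serves until the second success; negative binomial with r=2, p=0.13.
E[Y] = r / p = 2 / 0.13 = 15.384615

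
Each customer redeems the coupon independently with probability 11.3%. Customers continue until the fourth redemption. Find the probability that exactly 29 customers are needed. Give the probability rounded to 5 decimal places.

Y = trial on which the fourth success occurs; negative binomial, r=4, p=0.113.
P(Y=29) = C(28,3) · p^4 · (1−p)^25
= 3276 · 0.00016305 · 0.049899 = 0.0266531

0.02665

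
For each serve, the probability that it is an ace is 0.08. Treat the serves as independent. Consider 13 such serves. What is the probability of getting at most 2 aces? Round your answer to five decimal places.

X ~ Binomial(13, 0.08); P(X ≤ 2) = Σ C(13,k) p^k (1−p)^(13−k) over k:
  k=0: C(13,0)·0.08^0·0.92^13 = 0.3382531
  k=1: C(13,1)·0.08^1·0.92^12 = 0.3823730
  k=2: C(13,2)·0.08^2·0.92^11 = 0.1994990
Total = 0.9201251

0.92013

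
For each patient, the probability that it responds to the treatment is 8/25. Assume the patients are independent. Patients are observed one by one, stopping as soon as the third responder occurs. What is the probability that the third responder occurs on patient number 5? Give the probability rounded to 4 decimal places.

Y = trial on which the third success occurs; negative binomial, r=3, p=0.32.
P(Y=5) = C(4,2) · p^3 · (1−p)^2
= 6 · 0.032768 · 0.4624 = 0.090912

0.0909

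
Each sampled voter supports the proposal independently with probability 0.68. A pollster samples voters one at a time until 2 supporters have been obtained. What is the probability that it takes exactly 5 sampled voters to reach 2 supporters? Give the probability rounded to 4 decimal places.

0.0606

Y = trial on which the second success occurs; negative binomial, r=2, p=0.68.
P(Y=5) = C(4,1) · p^2 · (1−p)^3
= 4 · 0.4624 · 0.032768 = 0.060608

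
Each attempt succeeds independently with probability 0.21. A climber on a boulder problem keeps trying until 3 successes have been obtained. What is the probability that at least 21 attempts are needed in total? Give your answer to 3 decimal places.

0.177

Needing more than 20 attempts ⇔ fewer than 3 successes in the first 20. With X ~ Binomial(20, 0.21), P(Y > 20) = P(X ≤ 2).
  k=0: C(20,0)·0.21^0·0.79^20 = 0.00896
  k=1: C(20,1)·0.21^1·0.79^19 = 0.04766
  k=2: C(20,2)·0.21^2·0.79^18 = 0.12036
P(X ≤ 2) = 0.17699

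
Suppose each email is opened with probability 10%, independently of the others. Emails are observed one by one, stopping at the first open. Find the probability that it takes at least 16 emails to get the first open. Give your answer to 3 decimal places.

0.206

Y = number of emails to the first success; geometric, p = 0.10.
P(Y > 15) = P(first 15 all fail) = (1−p)^15 = 0.20589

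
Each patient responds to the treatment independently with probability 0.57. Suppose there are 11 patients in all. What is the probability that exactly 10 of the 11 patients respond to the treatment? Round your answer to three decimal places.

X ~ Binomial(n=11, p=0.57).
P(X=10) = C(11,10) · p^10 · (1−p)^1
= 11 · 0.0036203 · 0.43 = 0.01712

0.017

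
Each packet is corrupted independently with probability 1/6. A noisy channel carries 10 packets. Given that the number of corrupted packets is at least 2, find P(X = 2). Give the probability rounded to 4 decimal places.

0.5640

X ~ Binomial(10, 0.166667). Want P(X=2 | X≥2) = P(X=2) / P(X≥2).
P(X=2) = C(10,2)·0.166667^2·0.833333^8 = 0.290710
P(X≥2) = 1 − 0.161506 − 0.323011 = 0.515483
Ratio = 0.290710 / 0.515483 = 0.563956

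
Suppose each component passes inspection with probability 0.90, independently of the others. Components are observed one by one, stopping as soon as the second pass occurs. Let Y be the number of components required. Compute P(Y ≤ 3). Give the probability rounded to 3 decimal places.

Finishing within 3 components ⇔ at least 2 successes in the first 3. With X ~ Binomial(3, 0.90), P(Y ≤ 3) = 1 − P(X ≤ 1).
  k=0: C(3,0)·0.90^0·0.10^3 = 0.00100
  k=1: C(3,1)·0.90^1·0.10^2 = 0.02700
1 − 0.02800 = 0.97200

0.972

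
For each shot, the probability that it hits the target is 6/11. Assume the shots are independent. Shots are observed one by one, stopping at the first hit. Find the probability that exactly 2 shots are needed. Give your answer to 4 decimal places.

Geometric (trials to first success), p = 0.545455.
P(Y = 2) = (1−p)^1 · p = 0.45455 · 0.545455 = 0.247934

0.2479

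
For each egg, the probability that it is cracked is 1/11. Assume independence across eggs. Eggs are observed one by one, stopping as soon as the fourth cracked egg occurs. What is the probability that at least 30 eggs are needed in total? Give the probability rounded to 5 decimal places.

0.73214

Needing more than 29 eggs ⇔ fewer than 4 successes in the first 29. With X ~ Binomial(29, 0.090909), P(Y > 29) = P(X ≤ 3).
  k=0: C(29,0)·0.090909^0·0.909091^29 = 0.0630394
  k=1: C(29,1)·0.090909^1·0.909091^28 = 0.1828143
  k=2: C(29,2)·0.090909^2·0.909091^27 = 0.2559400
  k=3: C(29,3)·0.090909^3·0.909091^26 = 0.2303460
P(X ≤ 3) = 0.7321397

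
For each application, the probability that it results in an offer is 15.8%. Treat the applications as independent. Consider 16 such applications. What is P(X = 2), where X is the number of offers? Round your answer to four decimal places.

0.2697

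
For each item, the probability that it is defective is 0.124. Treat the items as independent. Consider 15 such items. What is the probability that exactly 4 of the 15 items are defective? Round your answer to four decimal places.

X ~ Binomial(n=15, p=0.124).
P(X=4) = C(15,4) · p^4 · (1−p)^11
= 1365 · 0.00023642 · 0.2331 = 0.075225

0.0752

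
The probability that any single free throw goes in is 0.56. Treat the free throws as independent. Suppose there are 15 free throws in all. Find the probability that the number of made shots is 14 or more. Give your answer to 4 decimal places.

0.0021

X ~ Binomial(15, 0.56); P(X ≥ 14) = Σ C(15,k) p^k (1−p)^(15−k) over k:
  k=14: C(15,14)·0.56^14·0.44^1 = 0.001969
  k=15: C(15,15)·0.56^15·0.44^0 = 0.000167
Total = 0.002136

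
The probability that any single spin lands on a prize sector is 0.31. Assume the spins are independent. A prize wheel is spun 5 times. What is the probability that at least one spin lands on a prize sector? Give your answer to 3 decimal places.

P(at least one) = 1 − P(none) = 1 − (1 − 0.31)^5
= 1 − 0.15640 = 0.84360

0.844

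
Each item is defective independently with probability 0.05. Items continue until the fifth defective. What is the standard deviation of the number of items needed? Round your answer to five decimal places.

43.58899

Y = total items until the fifth success; negative binomial with r=5, p=0.05.
SD(Y) = √[r(1−p)/p²] = √(1900.0000000) = 43.5889894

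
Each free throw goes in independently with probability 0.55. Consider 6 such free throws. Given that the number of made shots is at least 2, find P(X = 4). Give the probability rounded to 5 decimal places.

0.29861

X ~ Binomial(6, 0.55). Want P(X=4 | X≥2) = P(X=4) / P(X≥2).
P(X=4) = C(6,4)·0.55^4·0.45^2 = 0.2779502
P(X≥2) = 1 − 0.0083038 − 0.0608943 = 0.9308020
Ratio = 0.2779502 / 0.9308020 = 0.2986137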